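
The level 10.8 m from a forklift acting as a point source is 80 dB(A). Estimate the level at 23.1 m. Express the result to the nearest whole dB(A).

73 dB(A)

Spherical spreading from a point source gives a 20·log₁₀(r₂/r₁) drop.
L₂ = 80 − 20·log₁₀(23.1/10.8) = 80 − 6.604 = 73.40 dB(A).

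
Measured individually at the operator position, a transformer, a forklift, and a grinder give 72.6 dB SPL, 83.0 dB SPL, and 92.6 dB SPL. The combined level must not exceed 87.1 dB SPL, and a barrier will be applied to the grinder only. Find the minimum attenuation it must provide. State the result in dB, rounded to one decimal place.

7.9 dB

The untreated sources together contribute 10^(72.6/10) + 10^(83.0/10) = 2.177e+08, i.e. 83.38 dB SPL.
The limit corresponds to 10^(87.1/10) = 5.129e+08; subtracting the fixed part leaves 2.951e+08 for the grinder, i.e. 84.70 dB SPL.
So the grinder must be reduced from 92.6 to 84.70 dB SPL: IL = 7.90 dB.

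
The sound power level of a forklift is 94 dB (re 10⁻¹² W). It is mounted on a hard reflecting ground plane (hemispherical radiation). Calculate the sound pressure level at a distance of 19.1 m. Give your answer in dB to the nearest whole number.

60 dB

Free-field hemispherical radiation: L_p = L_w − 10·log₁₀(2π·r²), r = 19.1 m.
2π·r² = 2292 m², 10·log₁₀ of that is 33.602 dB.
L_p = 94 − 33.602 = 60.40 dB.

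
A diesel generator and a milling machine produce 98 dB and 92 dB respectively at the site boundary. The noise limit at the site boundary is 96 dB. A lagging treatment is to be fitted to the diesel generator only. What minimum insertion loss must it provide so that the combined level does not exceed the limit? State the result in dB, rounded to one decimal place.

4.2 dB

Fixed contribution from the other source: Σ 10^(L/10) = 10^(92/10) = 1.585e+09 (92.00 dB).
To meet 96 dB overall, the treated diesel generator may contribute at most 10^(96/10) − 1.585e+09 = 2.396e+09, i.e. 93.80 dB.
So the diesel generator must be reduced from 98 to 93.80 dB: IL = 4.20 dB.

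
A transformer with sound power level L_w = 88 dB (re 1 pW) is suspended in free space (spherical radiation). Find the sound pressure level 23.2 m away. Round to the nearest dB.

Free-field spherical radiation: L_p = L_w − 10·log₁₀(4π·r²), r = 23.2 m.
4π·r² = 6764 m², 10·log₁₀ of that is 38.302 dB.
L_p = 88 − 38.302 = 49.70 dB.

50 dB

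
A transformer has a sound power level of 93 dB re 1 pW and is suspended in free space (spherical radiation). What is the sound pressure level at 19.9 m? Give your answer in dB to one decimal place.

56.0 dB

Free-field spherical radiation: L_p = L_w − 10·log₁₀(4π·r²), r = 19.9 m.
4π·r² = 4976 m², 10·log₁₀ of that is 36.969 dB.
L_p = 93 − 36.969 = 56.03 dB.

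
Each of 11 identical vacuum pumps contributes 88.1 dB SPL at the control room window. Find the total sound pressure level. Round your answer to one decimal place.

N identical incoherent sources raise the level by 10·log₁₀ N.
L_total = 88.1 + 10·log₁₀(11) = 88.1 + 10.414 = 98.51 dB SPL.

98.5 dB SPL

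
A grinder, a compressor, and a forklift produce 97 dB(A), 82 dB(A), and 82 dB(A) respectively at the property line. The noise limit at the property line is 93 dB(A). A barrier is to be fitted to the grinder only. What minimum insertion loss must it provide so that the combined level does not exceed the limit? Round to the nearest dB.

Fixed contribution from the other sources: Σ 10^(L/10) = 10^(82/10) + 10^(82/10) = 3.170e+08 (85.01 dB(A)).
To meet 93 dB(A) overall, the treated grinder may contribute at most 10^(93/10) − 3.170e+08 = 1.678e+09, i.e. 92.25 dB(A).
Required insertion loss = 97 − 92.25 = 4.75 dB.

5 dB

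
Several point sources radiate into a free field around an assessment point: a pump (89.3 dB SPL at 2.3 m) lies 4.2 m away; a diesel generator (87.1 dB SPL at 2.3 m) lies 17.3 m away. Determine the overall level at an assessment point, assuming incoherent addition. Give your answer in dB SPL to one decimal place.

First find each source's level at the receiver (point-source: −20·log₁₀(r/r_ref)), then combine on an intensity basis.
pump: 89.3 − 20·log₁₀(4.2/2.3) = 89.3 − 5.23 = 84.07 dB SPL.
diesel generator: 87.1 − 20·log₁₀(17.3/2.3) = 87.1 − 17.53 = 69.57 dB SPL.
Σ 10^(L/10) = 2.643e+08 → L_total = 10·log₁₀(2.643e+08) = 84.22 dB SPL.

84.2 dB SPL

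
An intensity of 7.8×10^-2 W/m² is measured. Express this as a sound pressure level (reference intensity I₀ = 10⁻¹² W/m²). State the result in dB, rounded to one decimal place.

108.9 dB

L = 10·log₁₀(I/I₀) = 10·log₁₀(7.8×10^-2/10⁻¹²) = 10·log₁₀(7.8×10^10).
L = 10·(0.8921 + 10) = 108.92 dB.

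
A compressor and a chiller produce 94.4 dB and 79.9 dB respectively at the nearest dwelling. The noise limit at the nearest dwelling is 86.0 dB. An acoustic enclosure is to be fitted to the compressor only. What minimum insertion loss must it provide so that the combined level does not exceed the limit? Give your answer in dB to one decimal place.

9.6 dB

Fixed contribution from the other source: Σ 10^(L/10) = 10^(79.9/10) = 9.772e+07 (79.90 dB).
The limit corresponds to 10^(86.0/10) = 3.981e+08; subtracting the fixed part leaves 3.004e+08 for the compressor, i.e. 84.78 dB.
Required insertion loss = 94.4 − 84.78 = 9.62 dB.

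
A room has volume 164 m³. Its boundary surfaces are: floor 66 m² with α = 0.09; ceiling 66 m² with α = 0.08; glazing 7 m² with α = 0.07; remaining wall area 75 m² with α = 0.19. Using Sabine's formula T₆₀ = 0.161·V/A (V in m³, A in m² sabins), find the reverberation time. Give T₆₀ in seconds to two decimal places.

1.02 s

A = Σ Sᵢαᵢ = 66·0.09 + 66·0.08 + 7·0.07 + 75·0.19 = 25.96 m².
T₆₀ = 0.161 × 164 / 25.96 = 1.017 s.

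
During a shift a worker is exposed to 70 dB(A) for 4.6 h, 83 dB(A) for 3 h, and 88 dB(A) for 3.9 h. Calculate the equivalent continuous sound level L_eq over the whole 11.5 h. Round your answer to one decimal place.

84.3 dB(A)

Weight each interval's intensity by its duration and average over T = 11.5 h:
Σ tᵢ·10^(Lᵢ/10) = 4.6·10^(70/10) + 3·10^(83/10) + 3.9·10^(88/10) = 3.105e+09.
L_eq = 10·log₁₀(3.105e+09/11.5) = 84.31 dB(A).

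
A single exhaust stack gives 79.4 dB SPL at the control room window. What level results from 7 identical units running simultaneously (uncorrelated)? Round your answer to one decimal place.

87.9 dB SPL

With 7 equal, uncorrelated contributions the intensity is 7× that of one unit, giving a rise of 10·log₁₀ 7.
L_total = 79.4 + 10·log₁₀(7) = 79.4 + 8.451 = 87.85 dB SPL.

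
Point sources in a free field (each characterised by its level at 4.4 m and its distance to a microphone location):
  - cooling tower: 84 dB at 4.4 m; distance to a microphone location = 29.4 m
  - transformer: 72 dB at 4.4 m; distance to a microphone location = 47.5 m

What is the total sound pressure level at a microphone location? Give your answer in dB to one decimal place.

67.6 dB

Apply inverse-square spreading to bring every level to the receiver, then sum 10^(L/10).
cooling tower: 84 − 20·log₁₀(29.4/4.4) = 84 − 16.50 = 67.50 dB.
transformer: 72 − 20·log₁₀(47.5/4.4) = 72 − 20.66 = 51.34 dB.
Σ 10^(L/10) = 5.762e+06 → L_total = 10·log₁₀(5.762e+06) = 67.61 dB.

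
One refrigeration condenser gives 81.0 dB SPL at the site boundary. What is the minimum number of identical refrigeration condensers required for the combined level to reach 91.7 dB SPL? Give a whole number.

N identical sources give L₁ + 10·log₁₀ N, so require 10·log₁₀ N ≥ 91.7 − 81.0 = 10.7 dB.
N ≥ 10^(10.7/10) = 11.749, so N = 12.

12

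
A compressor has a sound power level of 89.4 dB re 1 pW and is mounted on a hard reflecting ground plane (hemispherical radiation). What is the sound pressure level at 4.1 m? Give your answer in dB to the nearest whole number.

69 dB

The power spreads over a hemisphere of area 2π·r², so L_p = L_w − 10·log₁₀(2π·r²).
2π·r² = 105.6 m², 10·log₁₀ of that is 20.237 dB.
L_p = 89.4 − 20.237 = 69.16 dB.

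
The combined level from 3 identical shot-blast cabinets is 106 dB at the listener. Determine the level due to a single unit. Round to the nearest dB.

For N identical incoherent sources L_total = L₁ + 10·log₁₀ N, so L₁ = 106 − 10·log₁₀(3) = 106 − 4.771.

101 dB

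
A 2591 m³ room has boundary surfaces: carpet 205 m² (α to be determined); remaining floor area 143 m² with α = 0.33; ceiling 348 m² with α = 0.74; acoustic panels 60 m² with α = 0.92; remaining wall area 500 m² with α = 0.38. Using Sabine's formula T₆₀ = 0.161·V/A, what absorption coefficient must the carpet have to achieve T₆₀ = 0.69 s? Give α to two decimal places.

From T₆₀ = 0.161·V/A, the target T₆₀ = 0.69 s needs A = 0.161·2591/0.69 = 604.57 m².
Absorption from the other surfaces = 143·0.33 + 348·0.74 + 60·0.92 + 500·0.38 = 549.91 m², so the carpet must supply 54.66 m² over 205 m².
α = 54.66/205 = 0.267.

0.27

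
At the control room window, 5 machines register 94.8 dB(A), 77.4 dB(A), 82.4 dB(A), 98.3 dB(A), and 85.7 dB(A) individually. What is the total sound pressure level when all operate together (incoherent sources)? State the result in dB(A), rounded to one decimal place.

100.2 dB(A)

Incoherent sources combine by intensity addition: L_total = 10·log₁₀(Σ 10^(L_i/10)).
Σ 10^(L/10) = 10^(94.8/10) + 10^(77.4/10) + 10^(82.4/10) + 10^(98.3/10) + 10^(85.7/10) = 1.038e+10.
L_total = 10·log₁₀(1.038e+10) = 100.16 dB(A).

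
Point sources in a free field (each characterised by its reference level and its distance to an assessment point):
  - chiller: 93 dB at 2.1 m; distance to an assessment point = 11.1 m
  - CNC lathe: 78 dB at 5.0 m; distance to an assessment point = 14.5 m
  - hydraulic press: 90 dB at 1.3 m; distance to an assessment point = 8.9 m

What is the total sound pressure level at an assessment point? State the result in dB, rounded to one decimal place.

Propagate each source to the receiver with L = L_ref − 20·log₁₀(r/r_ref), then add intensities.
chiller: 93 − 20·log₁₀(11.1/2.1) = 93 − 14.46 = 78.54 dB.
CNC lathe: 78 − 20·log₁₀(14.5/5.0) = 78 − 9.25 = 68.75 dB.
hydraulic press: 90 − 20·log₁₀(8.9/1.3) = 90 − 16.71 = 73.29 dB.
Σ 10^(L/10) = 1.003e+08 → L_total = 10·log₁₀(1.003e+08) = 80.01 dB.

80.0 dB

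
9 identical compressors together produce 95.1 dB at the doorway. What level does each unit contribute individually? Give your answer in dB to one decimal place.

85.6 dB

9 equal contributions raise the level by 10·log₁₀ 9 = 9.542 dB, so each unit alone gives 95.1 − 9.542.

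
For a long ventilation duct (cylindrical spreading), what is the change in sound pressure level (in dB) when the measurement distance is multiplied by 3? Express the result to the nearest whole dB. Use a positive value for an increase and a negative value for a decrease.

-5 dB

A line source loses 3 dB per doubling of distance; generally ΔL = −10·log₁₀(r₂/r₁).
ΔL = −10·log₁₀(3) = -4.77 dB.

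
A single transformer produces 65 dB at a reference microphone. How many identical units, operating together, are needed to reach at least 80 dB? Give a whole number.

32

N identical sources give L₁ + 10·log₁₀ N, so require 10·log₁₀ N ≥ 80 − 65 = 15.0 dB.
N ≥ 10^(15.0/10) = 31.623, so N = 32.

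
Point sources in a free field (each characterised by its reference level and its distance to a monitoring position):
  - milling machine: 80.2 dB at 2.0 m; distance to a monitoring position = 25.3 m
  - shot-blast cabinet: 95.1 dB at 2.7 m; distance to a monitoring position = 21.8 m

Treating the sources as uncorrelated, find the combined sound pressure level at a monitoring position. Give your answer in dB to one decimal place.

First find each source's level at the receiver (point-source: −20·log₁₀(r/r_ref)), then combine on an intensity basis.
milling machine: 80.2 − 20·log₁₀(25.3/2.0) = 80.2 − 22.04 = 58.16 dB.
shot-blast cabinet: 95.1 − 20·log₁₀(21.8/2.7) = 95.1 − 18.14 = 76.96 dB.
Σ 10^(L/10) = 5.029e+07 → L_total = 10·log₁₀(5.029e+07) = 77.02 dB.

77.0 dB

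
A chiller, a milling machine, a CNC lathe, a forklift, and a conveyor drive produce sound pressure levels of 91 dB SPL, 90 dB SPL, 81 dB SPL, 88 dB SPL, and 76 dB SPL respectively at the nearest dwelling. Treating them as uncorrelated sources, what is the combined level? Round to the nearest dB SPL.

95 dB SPL

Incoherent sources combine by intensity addition: L_total = 10·log₁₀(Σ 10^(L_i/10)).
Σ 10^(L/10) = 10^(91/10) + 10^(90/10) + 10^(81/10) + 10^(88/10) + 10^(76/10) = 3.056e+09.
L_total = 10·log₁₀(3.056e+09) = 94.85 dB SPL.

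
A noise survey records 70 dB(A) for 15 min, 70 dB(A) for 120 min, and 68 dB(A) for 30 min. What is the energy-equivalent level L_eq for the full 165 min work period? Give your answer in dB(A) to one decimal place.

69.7 dB(A)

L_eq = 10·log₁₀[(1/T)·Σ tᵢ·10^(Lᵢ/10)] with T = 165 min.
Σ tᵢ·10^(Lᵢ/10) = 15·10^(70/10) + 120·10^(70/10) + 30·10^(68/10) = 1.539e+09.
L_eq = 10·log₁₀(1.539e+09/165) = 69.70 dB(A).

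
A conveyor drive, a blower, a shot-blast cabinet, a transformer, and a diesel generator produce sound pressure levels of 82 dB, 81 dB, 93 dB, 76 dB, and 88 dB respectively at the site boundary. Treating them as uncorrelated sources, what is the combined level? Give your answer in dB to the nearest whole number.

Incoherent sources combine by intensity addition: L_total = 10·log₁₀(Σ 10^(L_i/10)).
Σ 10^(L/10) = 10^(82/10) + 10^(81/10) + 10^(93/10) + 10^(76/10) + 10^(88/10) = 2.950e+09.
L_total = 10·log₁₀(2.950e+09) = 94.70 dB.

95 dB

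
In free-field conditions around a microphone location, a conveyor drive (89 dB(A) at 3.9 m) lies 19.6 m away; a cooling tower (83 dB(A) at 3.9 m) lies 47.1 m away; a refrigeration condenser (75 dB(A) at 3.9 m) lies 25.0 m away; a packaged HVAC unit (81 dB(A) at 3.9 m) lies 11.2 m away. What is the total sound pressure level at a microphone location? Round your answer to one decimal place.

76.9 dB(A)

First find each source's level at the receiver (point-source: −20·log₁₀(r/r_ref)), then combine on an intensity basis.
conveyor drive: 89 − 20·log₁₀(19.6/3.9) = 89 − 14.02 = 74.98 dB(A).
cooling tower: 83 − 20·log₁₀(47.1/3.9) = 83 − 21.64 = 61.36 dB(A).
refrigeration condenser: 75 − 20·log₁₀(25.0/3.9) = 75 − 16.14 = 58.86 dB(A).
packaged HVAC unit: 81 − 20·log₁₀(11.2/3.9) = 81 − 9.16 = 71.84 dB(A).
Σ 10^(L/10) = 4.885e+07 → L_total = 10·log₁₀(4.885e+07) = 76.89 dB(A).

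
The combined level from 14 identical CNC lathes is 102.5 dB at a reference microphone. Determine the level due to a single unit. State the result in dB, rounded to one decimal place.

Dividing the total intensity by 14 lowers the level by 10·log₁₀ 14 = 11.461 dB: L₁ = 102.5 − 11.461.

91.0 dB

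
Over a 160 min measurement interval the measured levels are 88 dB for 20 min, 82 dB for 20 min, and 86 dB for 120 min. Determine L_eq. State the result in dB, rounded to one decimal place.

L_eq = 10·log₁₀[(1/T)·Σ tᵢ·10^(Lᵢ/10)] with T = 160 min.
Σ tᵢ·10^(Lᵢ/10) = 20·10^(88/10) + 20·10^(82/10) + 120·10^(86/10) = 6.356e+10.
L_eq = 10·log₁₀(6.356e+10/160) = 85.99 dB.

86.0 dB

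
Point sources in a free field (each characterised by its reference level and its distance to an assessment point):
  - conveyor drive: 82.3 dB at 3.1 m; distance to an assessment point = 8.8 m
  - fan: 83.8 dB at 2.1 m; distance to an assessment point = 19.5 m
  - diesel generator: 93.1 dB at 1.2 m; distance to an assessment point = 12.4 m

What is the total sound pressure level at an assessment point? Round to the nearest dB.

76 dB

First find each source's level at the receiver (point-source: −20·log₁₀(r/r_ref)), then combine on an intensity basis.
conveyor drive: 82.3 − 20·log₁₀(8.8/3.1) = 82.3 − 9.06 = 73.24 dB.
fan: 83.8 − 20·log₁₀(19.5/2.1) = 83.8 − 19.36 = 64.44 dB.
diesel generator: 93.1 − 20·log₁₀(12.4/1.2) = 93.1 − 20.28 = 72.82 dB.
Σ 10^(L/10) = 4.298e+07 → L_total = 10·log₁₀(4.298e+07) = 76.33 dB.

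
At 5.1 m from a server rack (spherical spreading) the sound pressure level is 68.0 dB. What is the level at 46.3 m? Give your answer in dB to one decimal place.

Spherical spreading from a point source gives a 20·log₁₀(r₂/r₁) drop.
L₂ = 68.0 − 20·log₁₀(46.3/5.1) = 68.0 − 19.160 = 48.84 dB.

48.8 dB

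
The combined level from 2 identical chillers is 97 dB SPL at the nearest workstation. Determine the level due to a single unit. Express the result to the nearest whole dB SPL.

Dividing the total intensity by 2 lowers the level by 10·log₁₀ 2 = 3.010 dB: L₁ = 97 − 3.010.

94 dB SPL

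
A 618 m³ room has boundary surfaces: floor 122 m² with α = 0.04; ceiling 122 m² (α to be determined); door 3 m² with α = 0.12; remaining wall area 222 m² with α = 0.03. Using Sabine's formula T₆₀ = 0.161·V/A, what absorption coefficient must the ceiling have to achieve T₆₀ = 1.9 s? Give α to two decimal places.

From T₆₀ = 0.161·V/A, the target T₆₀ = 1.9 s needs A = 0.161·618/1.9 = 52.37 m².
Absorption from the other surfaces = 122·0.04 + 3·0.12 + 222·0.03 = 11.90 m², so the ceiling must supply 40.47 m² over 122 m².
α = 40.47/122 = 0.332.

0.33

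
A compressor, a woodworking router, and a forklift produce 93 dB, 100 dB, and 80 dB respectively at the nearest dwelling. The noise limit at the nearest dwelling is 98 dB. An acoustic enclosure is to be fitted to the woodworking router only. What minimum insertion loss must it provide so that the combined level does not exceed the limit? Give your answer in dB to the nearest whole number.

The untreated sources together contribute 10^(93/10) + 10^(80/10) = 2.095e+09, i.e. 93.21 dB.
The limit corresponds to 10^(98/10) = 6.310e+09; subtracting the fixed part leaves 4.214e+09 for the woodworking router, i.e. 96.25 dB.
Required insertion loss = 100 − 96.25 = 3.75 dB.

4 dB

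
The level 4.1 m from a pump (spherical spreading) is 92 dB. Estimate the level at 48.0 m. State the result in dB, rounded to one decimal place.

Spherical spreading from a point source gives a 20·log₁₀(r₂/r₁) drop.
L₂ = 92 − 20·log₁₀(48.0/4.1) = 92 − 21.369 = 70.63 dB.

70.6 dB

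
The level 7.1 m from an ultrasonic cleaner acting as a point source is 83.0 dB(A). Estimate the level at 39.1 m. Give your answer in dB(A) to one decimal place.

68.2 dB(A)

Point-source attenuation: ΔL = 20·log₁₀(r₂/r₁) = 20·log₁₀(39.1/7.1) = 14.818 dB.
L₂ = 83.0 − 20·log₁₀(39.1/7.1) = 83.0 − 14.818 = 68.18 dB(A).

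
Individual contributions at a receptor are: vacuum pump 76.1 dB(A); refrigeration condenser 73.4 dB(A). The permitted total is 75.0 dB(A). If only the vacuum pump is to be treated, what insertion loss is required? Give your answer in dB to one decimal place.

6.2 dB

Fixed contribution from the other source: Σ 10^(L/10) = 10^(73.4/10) = 2.188e+07 (73.40 dB(A)).
To meet 75.0 dB(A) overall, the treated vacuum pump may contribute at most 10^(75.0/10) − 2.188e+07 = 9.745e+06, i.e. 69.89 dB(A).
Required insertion loss = 76.1 − 69.89 = 6.21 dB.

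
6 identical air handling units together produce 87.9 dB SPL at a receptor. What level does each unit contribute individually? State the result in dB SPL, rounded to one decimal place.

6 equal contributions raise the level by 10·log₁₀ 6 = 7.782 dB, so each unit alone gives 87.9 − 7.782.

80.1 dB SPL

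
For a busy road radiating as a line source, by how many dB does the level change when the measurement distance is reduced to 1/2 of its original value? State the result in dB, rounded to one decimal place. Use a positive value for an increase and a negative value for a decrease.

With cylindrical spreading the level changes by −10·log₁₀(r₂/r₁).
ΔL = −10·log₁₀(0.5) = +3.01 dB.

+3.0 dB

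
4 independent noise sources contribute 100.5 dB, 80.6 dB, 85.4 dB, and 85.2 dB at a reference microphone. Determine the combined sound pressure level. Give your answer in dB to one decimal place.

100.8 dB

Incoherent sources combine by intensity addition: L_total = 10·log₁₀(Σ 10^(L_i/10)).
Σ 10^(L/10) = 10^(100.5/10) + 10^(80.6/10) + 10^(85.4/10) + 10^(85.2/10) = 1.201e+10.
L_total = 10·log₁₀(1.201e+10) = 100.80 dB.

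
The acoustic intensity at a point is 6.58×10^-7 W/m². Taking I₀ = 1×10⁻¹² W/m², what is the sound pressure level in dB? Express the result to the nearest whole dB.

58 dB

I/I₀ = 6.58×10^-7/10⁻¹² = 6.58×10^5, and L = 10·log₁₀(I/I₀).
L = 10·(0.8182 + 5) = 58.18 dB.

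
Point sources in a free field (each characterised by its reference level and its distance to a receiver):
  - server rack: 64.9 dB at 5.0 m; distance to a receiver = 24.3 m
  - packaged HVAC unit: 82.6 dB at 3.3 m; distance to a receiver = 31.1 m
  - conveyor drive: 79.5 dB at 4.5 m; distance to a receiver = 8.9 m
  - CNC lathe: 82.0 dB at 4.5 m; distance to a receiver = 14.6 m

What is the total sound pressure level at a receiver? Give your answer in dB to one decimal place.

First find each source's level at the receiver (point-source: −20·log₁₀(r/r_ref)), then combine on an intensity basis.
server rack: 64.9 − 20·log₁₀(24.3/5.0) = 64.9 − 13.73 = 51.17 dB.
packaged HVAC unit: 82.6 − 20·log₁₀(31.1/3.3) = 82.6 − 19.48 = 63.12 dB.
conveyor drive: 79.5 − 20·log₁₀(8.9/4.5) = 79.5 − 5.92 = 73.58 dB.
CNC lathe: 82.0 − 20·log₁₀(14.6/4.5) = 82.0 − 10.22 = 71.78 dB.
Σ 10^(L/10) = 4.002e+07 → L_total = 10·log₁₀(4.002e+07) = 76.02 dB.

76.0 dB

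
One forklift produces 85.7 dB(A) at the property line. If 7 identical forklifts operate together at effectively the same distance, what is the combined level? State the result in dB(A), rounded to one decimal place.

94.2 dB(A)

With 7 equal, uncorrelated contributions the intensity is 7× that of one unit, giving a rise of 10·log₁₀ 7.
L_total = 85.7 + 10·log₁₀(7) = 85.7 + 8.451 = 94.15 dB(A).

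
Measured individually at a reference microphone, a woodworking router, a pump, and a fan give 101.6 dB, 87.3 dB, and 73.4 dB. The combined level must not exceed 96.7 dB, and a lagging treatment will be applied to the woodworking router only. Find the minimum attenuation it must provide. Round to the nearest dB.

Everything except the woodworking router sums to 10^(87.3/10) + 10^(73.4/10) = 5.589e+08 in linear terms, 87.47 dB.
To meet 96.7 dB overall, the treated woodworking router may contribute at most 10^(96.7/10) − 5.589e+08 = 4.118e+09, i.e. 96.15 dB.
So the woodworking router must be reduced from 101.6 to 96.15 dB: IL = 5.45 dB.

5 dB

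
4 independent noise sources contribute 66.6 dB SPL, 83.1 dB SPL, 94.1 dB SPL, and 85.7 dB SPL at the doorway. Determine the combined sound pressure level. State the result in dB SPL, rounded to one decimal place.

95.0 dB SPL

Incoherent sources combine by intensity addition: L_total = 10·log₁₀(Σ 10^(L_i/10)).
Σ 10^(L/10) = 10^(66.6/10) + 10^(83.1/10) + 10^(94.1/10) + 10^(85.7/10) = 3.151e+09.
L_total = 10·log₁₀(3.151e+09) = 94.98 dB SPL.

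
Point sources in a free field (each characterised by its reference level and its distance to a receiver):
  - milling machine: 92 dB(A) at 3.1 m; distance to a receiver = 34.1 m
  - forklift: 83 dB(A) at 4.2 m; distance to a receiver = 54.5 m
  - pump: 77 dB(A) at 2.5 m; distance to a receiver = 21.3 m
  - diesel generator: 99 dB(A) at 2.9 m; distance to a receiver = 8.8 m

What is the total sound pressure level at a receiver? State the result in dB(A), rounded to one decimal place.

89.4 dB(A)

First find each source's level at the receiver (point-source: −20·log₁₀(r/r_ref)), then combine on an intensity basis.
milling machine: 92 − 20·log₁₀(34.1/3.1) = 92 − 20.83 = 71.17 dB(A).
forklift: 83 − 20·log₁₀(54.5/4.2) = 83 − 22.26 = 60.74 dB(A).
pump: 77 − 20·log₁₀(21.3/2.5) = 77 − 18.61 = 58.39 dB(A).
diesel generator: 99 − 20·log₁₀(8.8/2.9) = 99 − 9.64 = 89.36 dB(A).
Σ 10^(L/10) = 8.776e+08 → L_total = 10·log₁₀(8.776e+08) = 89.43 dB(A).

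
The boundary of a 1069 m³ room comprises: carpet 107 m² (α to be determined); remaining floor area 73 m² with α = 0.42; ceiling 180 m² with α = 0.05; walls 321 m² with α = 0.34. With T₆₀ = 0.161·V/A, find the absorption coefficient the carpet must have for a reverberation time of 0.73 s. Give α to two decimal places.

Required total absorption A = 0.161·1069/0.73 = 235.77 m².
Absorption from the other surfaces = 73·0.42 + 180·0.05 + 321·0.34 = 148.80 m², so the carpet must supply 86.97 m² over 107 m².
α = 86.97/107 = 0.813.

0.81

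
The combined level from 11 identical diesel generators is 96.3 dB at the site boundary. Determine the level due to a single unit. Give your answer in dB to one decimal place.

Dividing the total intensity by 11 lowers the level by 10·log₁₀ 11 = 10.414 dB: L₁ = 96.3 − 10.414.

85.9 dB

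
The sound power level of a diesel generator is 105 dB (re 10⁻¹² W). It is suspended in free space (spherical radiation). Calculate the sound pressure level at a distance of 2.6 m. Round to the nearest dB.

L_p = L_w − 10·log₁₀(4π·r²) with r = 2.6 m.
4π·r² = 84.95 m², 10·log₁₀ of that is 19.292 dB.
L_p = 105 − 19.292 = 85.71 dB.

86 dB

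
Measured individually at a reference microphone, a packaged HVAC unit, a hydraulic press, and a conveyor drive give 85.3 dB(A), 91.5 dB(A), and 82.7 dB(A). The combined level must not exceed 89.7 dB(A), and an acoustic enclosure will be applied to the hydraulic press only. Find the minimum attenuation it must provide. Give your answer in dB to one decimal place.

5.4 dB

Everything except the hydraulic press sums to 10^(85.3/10) + 10^(82.7/10) = 5.251e+08 in linear terms, 87.20 dB(A).
To meet 89.7 dB(A) overall, the treated hydraulic press may contribute at most 10^(89.7/10) − 5.251e+08 = 4.082e+08, i.e. 86.11 dB(A).
So the hydraulic press must be reduced from 91.5 to 86.11 dB(A): IL = 5.39 dB.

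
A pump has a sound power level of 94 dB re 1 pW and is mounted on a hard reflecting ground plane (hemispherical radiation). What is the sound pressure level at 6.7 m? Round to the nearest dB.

L_p = L_w − 10·log₁₀(2π·r²) with r = 6.7 m.
2π·r² = 282.1 m², 10·log₁₀ of that is 24.503 dB.
L_p = 94 − 24.503 = 69.50 dB.

69 dB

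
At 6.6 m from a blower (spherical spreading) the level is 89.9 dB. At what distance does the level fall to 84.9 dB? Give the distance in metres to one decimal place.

Point-source spreading drops the level by 20·log₁₀(r₂/r₁); inverting, r₂/r₁ = 10^(ΔL/20).
r₂ = 6.6·10^((89.9−84.9)/20) = 6.6·10^(5.0/20) = 11.74 m.

11.7 m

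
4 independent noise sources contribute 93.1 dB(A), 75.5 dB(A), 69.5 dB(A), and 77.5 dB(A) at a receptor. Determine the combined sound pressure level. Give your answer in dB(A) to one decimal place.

For uncorrelated sources the intensities add, so convert each level to linear form, sum, and take 10·log₁₀ of the total.
Σ 10^(L/10) = 10^(93.1/10) + 10^(75.5/10) + 10^(69.5/10) + 10^(77.5/10) = 2.142e+09.
L_total = 10·log₁₀(2.142e+09) = 93.31 dB(A).

93.3 dB(A)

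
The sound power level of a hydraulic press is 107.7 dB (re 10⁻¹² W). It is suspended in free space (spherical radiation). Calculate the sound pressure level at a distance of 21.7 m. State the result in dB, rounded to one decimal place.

70.0 dB

Free-field spherical radiation: L_p = L_w − 10·log₁₀(4π·r²), r = 21.7 m.
4π·r² = 5917 m², 10·log₁₀ of that is 37.721 dB.
L_p = 107.7 − 37.721 = 69.98 dB.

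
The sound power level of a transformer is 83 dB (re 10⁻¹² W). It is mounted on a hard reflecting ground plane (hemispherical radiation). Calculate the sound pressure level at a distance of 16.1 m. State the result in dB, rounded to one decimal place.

Free-field hemispherical radiation: L_p = L_w − 10·log₁₀(2π·r²), r = 16.1 m.
2π·r² = 1629 m², 10·log₁₀ of that is 32.118 dB.
L_p = 83 − 32.118 = 50.88 dB.

50.9 dB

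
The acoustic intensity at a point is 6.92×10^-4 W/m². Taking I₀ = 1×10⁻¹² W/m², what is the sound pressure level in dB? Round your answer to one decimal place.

88.4 dB

L = 10·log₁₀(I/I₀) = 10·log₁₀(6.92×10^-4/10⁻¹²) = 10·log₁₀(6.92×10^8).
L = 10·(0.8401 + 8) = 88.40 dB.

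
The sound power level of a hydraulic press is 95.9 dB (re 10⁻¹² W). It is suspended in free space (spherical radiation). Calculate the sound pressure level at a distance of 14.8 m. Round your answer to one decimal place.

61.5 dB

L_p = L_w − 10·log₁₀(4π·r²) with r = 14.8 m.
4π·r² = 2753 m², 10·log₁₀ of that is 34.397 dB.
L_p = 95.9 − 34.397 = 61.50 dB.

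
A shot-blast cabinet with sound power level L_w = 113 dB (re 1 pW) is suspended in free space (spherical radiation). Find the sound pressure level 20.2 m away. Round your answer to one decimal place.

Free-field spherical radiation: L_p = L_w − 10·log₁₀(4π·r²), r = 20.2 m.
4π·r² = 5128 m², 10·log₁₀ of that is 37.099 dB.
L_p = 113 − 37.099 = 75.90 dB.

75.9 dB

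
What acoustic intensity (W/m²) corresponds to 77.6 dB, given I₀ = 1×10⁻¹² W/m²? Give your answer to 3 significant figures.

5.75e-05 W/m²

L = 10·log₁₀(I/I₀) ⇒ I = I₀·10^(L/10) = 10⁻¹² × 10^7.76.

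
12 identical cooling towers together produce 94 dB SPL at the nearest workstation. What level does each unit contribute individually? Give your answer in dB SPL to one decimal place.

83.2 dB SPL

12 equal contributions raise the level by 10·log₁₀ 12 = 10.792 dB, so each unit alone gives 94 − 10.792.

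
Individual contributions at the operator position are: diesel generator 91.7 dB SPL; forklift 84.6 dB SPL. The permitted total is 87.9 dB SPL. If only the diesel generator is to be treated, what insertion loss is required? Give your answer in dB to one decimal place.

6.5 dB

The untreated sources together contribute 10^(84.6/10) = 2.884e+08, i.e. 84.60 dB SPL.
The limit corresponds to 10^(87.9/10) = 6.166e+08; subtracting the fixed part leaves 3.282e+08 for the diesel generator, i.e. 85.16 dB SPL.
Required insertion loss = 91.7 − 85.16 = 6.54 dB.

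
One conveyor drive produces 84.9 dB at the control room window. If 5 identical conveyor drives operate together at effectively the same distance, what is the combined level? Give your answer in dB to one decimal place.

91.9 dB

With 5 equal, uncorrelated contributions the intensity is 5× that of one unit, giving a rise of 10·log₁₀ 5.
L_total = 84.9 + 10·log₁₀(5) = 84.9 + 6.990 = 91.89 dB.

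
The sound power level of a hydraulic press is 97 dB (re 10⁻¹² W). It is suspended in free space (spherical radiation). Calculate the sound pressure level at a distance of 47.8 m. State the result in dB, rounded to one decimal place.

52.4 dB

The power spreads over a sphere of area 4π·r², so L_p = L_w − 10·log₁₀(4π·r²).
4π·r² = 2.871e+04 m², 10·log₁₀ of that is 44.581 dB.
L_p = 97 − 44.581 = 52.42 dB.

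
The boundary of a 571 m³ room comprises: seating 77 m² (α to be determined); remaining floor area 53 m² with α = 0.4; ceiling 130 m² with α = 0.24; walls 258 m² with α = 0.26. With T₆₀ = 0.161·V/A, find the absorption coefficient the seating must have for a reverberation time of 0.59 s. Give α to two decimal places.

0.47

Required total absorption A = 0.161·571/0.59 = 155.82 m².
Absorption from the other surfaces = 53·0.4 + 130·0.24 + 258·0.26 = 119.48 m², so the seating must supply 36.34 m² over 77 m².
α = 36.34/77 = 0.472.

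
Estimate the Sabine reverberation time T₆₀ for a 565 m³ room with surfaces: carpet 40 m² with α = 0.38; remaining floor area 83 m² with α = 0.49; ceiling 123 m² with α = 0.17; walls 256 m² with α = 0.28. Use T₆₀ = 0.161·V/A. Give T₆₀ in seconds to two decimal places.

0.61 s

Total absorption A = 40·0.38 + 83·0.49 + 123·0.17 + 256·0.28 = 148.46 m² sabins.
T₆₀ = 0.161·V/A = 0.161·565/148.46 = 0.613 s.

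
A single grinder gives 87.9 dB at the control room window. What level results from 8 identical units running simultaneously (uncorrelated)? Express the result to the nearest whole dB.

With 8 equal, uncorrelated contributions the intensity is 8× that of one unit, giving a rise of 10·log₁₀ 8.
L_total = 87.9 + 10·log₁₀(8) = 87.9 + 9.031 = 96.93 dB.

97 dB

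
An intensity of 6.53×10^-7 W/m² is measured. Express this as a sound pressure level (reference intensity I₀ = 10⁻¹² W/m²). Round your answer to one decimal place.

58.1 dB

Dividing by I₀ shifts the exponent by 12: I/I₀ = 6.53×10^5.
L = 10·(0.8149 + 5) = 58.15 dB.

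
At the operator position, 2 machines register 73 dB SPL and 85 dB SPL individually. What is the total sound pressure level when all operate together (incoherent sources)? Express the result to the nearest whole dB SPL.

85 dB SPL

Incoherent sources combine by intensity addition: L_total = 10·log₁₀(Σ 10^(L_i/10)).
Σ 10^(L/10) = 10^(73/10) + 10^(85/10) = 3.362e+08.
L_total = 10·log₁₀(3.362e+08) = 85.27 dB SPL.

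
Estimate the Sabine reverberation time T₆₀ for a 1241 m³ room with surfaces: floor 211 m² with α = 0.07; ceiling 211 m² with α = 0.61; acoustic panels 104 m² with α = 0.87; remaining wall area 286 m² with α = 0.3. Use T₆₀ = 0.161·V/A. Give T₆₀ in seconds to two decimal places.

0.62 s

Total absorption A = 211·0.07 + 211·0.61 + 104·0.87 + 286·0.3 = 319.76 m² sabins.
T₆₀ = 0.161·V/A = 0.161·1241/319.76 = 0.625 s.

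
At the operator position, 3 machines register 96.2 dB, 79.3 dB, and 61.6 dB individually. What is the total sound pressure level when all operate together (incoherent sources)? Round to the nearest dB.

For uncorrelated sources the intensities add, so convert each level to linear form, sum, and take 10·log₁₀ of the total.
Σ 10^(L/10) = 10^(96.2/10) + 10^(79.3/10) + 10^(61.6/10) = 4.255e+09.
L_total = 10·log₁₀(4.255e+09) = 96.29 dB.

96 dB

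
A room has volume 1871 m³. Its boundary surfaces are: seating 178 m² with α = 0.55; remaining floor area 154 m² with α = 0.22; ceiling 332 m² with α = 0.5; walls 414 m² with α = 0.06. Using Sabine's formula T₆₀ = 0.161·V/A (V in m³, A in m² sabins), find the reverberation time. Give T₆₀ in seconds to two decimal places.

0.93 s

Total absorption A = 178·0.55 + 154·0.22 + 332·0.5 + 414·0.06 = 322.62 m² sabins.
T₆₀ = 0.161·V/A = 0.161·1871/322.62 = 0.934 s.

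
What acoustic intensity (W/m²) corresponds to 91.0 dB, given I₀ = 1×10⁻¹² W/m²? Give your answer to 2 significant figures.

I/I₀ = 10^(91.0/10) = 1.259e+09, so I = 1.259e+09 × 10⁻¹² W/m².

0.0013 W/m²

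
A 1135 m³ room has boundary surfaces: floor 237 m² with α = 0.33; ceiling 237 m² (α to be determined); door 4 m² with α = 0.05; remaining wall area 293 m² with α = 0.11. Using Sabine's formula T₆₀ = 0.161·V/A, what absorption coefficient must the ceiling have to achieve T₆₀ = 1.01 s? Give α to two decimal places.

0.30

Required total absorption A = 0.161·1135/1.01 = 180.93 m².
Absorption from the other surfaces = 237·0.33 + 4·0.05 + 293·0.11 = 110.64 m², so the ceiling must supply 70.29 m² over 237 m².
α = 70.29/237 = 0.297.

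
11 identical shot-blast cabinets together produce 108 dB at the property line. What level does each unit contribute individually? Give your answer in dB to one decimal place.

97.6 dB

For N identical incoherent sources L_total = L₁ + 10·log₁₀ N, so L₁ = 108 − 10·log₁₀(11) = 108 − 10.414.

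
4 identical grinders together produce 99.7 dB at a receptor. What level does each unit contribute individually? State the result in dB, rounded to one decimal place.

93.7 dB

For N identical incoherent sources L_total = L₁ + 10·log₁₀ N, so L₁ = 99.7 − 10·log₁₀(4) = 99.7 − 6.021.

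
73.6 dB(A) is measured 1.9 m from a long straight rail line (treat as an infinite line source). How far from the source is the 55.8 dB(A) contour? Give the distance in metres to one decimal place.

114.5 m

Line-source spreading drops the level by 10·log₁₀(r₂/r₁); inverting, r₂/r₁ = 10^(ΔL/10).
r₂ = 1.9·10^((73.6−55.8)/10) = 1.9·10^(17.8/10) = 114.49 m.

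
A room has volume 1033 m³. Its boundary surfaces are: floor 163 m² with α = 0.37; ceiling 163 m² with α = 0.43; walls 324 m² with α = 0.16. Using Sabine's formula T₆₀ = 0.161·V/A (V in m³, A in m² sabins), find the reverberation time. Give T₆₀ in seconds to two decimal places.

A = Σ Sᵢαᵢ = 163·0.37 + 163·0.43 + 324·0.16 = 182.24 m².
T₆₀ = 0.161·V/A = 0.161·1033/182.24 = 0.913 s.

0.91 s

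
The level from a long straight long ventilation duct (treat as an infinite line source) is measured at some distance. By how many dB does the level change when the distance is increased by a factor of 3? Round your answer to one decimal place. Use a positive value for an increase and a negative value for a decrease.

Line-source spreading: ΔL = −10·log₁₀(r₂/r₁).
ΔL = −10·log₁₀(3) = -4.77 dB.

-4.8 dB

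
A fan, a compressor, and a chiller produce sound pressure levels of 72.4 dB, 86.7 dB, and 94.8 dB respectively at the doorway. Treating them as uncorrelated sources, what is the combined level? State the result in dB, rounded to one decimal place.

Incoherent sources combine by intensity addition: L_total = 10·log₁₀(Σ 10^(L_i/10)).
Σ 10^(L/10) = 10^(72.4/10) + 10^(86.7/10) + 10^(94.8/10) = 3.505e+09.
L_total = 10·log₁₀(3.505e+09) = 95.45 dB.

95.4 dB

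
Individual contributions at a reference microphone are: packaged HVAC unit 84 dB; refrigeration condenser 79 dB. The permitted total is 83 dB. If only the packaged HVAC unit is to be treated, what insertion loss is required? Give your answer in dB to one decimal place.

Fixed contribution from the other source: Σ 10^(L/10) = 10^(79/10) = 7.943e+07 (79.00 dB).
To meet 83 dB overall, the treated packaged HVAC unit may contribute at most 10^(83/10) − 7.943e+07 = 1.201e+08, i.e. 80.80 dB.
So the packaged HVAC unit must be reduced from 84 to 80.80 dB: IL = 3.20 dB.

3.2 dB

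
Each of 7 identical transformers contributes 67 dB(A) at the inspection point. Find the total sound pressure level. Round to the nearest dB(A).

With 7 equal, uncorrelated contributions the intensity is 7× that of one unit, giving a rise of 10·log₁₀ 7.
L_total = 67 + 10·log₁₀(7) = 67 + 8.451 = 75.45 dB(A).

75 dB(A)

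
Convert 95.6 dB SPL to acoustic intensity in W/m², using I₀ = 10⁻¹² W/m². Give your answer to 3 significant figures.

0.00363 W/m²

I/I₀ = 10^(95.6/10) = 3.631e+09, so I = 3.631e+09 × 10⁻¹² W/m².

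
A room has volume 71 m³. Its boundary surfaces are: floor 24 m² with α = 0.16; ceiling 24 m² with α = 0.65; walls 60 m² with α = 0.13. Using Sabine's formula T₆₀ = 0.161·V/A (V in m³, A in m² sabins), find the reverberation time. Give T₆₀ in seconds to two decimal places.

Summing Sᵢαᵢ: 24·0.16 + 24·0.65 + 60·0.13 = 27.24 m².
T₆₀ = 0.161·V/A = 0.161·71/27.24 = 0.420 s.

0.42 s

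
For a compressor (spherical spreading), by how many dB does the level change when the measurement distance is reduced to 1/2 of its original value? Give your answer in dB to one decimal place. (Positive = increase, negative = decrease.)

+6.0 dB

Point-source spreading: ΔL = −20·log₁₀(r₂/r₁).
ΔL = −20·log₁₀(0.5) = +6.02 dB.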